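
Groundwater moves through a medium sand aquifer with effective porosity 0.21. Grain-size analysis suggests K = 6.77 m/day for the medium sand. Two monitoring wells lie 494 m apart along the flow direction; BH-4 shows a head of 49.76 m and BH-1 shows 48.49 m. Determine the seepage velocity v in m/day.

Hydraulic gradient i = (49.76 − 48.49) / 494 = 1.27 / 494 = 0.002571.
Darcy flux q = K · i = 6.770 × 0.002571 = 0.01740 m/day.
Seepage velocity v = q / n_e = 0.01740 / 0.21 = 0.08288 m/day.

0.0829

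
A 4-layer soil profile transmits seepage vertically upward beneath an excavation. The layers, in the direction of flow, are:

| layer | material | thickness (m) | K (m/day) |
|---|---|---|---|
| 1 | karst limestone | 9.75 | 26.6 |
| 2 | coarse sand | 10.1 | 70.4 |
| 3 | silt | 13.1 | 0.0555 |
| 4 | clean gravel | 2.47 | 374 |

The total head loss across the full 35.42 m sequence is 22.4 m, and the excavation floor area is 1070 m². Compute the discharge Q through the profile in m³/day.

Flow is perpendicular to layering, so the layers act in series and the equivalent K is the thickness-weighted harmonic mean.
Total thickness L = 9.75 + 10.1 + 13.1 + 2.47 = 35.42 m.
Σ(b_i/K_i) = 9.75/26.6 + 10.1/70.4 + 13.1/0.0555 + 2.47/374 = 236.6 d.
K_eq = L / Σ(b_i/K_i) = 35.42 / 236.6 = 0.1497 m/day.
Q = K_eq · A · (Δh/L) = 0.1497 × 1070 × (22.4/35.42) = 101.3 m³/day.

101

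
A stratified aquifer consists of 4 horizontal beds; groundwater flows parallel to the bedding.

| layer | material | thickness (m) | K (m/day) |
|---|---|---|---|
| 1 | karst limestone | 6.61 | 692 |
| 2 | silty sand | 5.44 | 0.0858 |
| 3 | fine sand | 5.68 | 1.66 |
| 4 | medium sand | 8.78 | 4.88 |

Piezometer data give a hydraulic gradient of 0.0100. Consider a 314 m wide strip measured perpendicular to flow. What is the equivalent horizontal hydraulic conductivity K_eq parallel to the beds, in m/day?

175

Flow is parallel to layering, so each bed carries its own Darcy discharge and the transmissivities add.
Σ(K_i·b_i) = 692×6.61 + 0.0858×5.44 + 1.66×5.68 + 4.88×8.78 = 4627 m²/day.
Total thickness b = 26.51 m, so K_eq = Σ(K_i·b_i)/b = 174.5 m/day.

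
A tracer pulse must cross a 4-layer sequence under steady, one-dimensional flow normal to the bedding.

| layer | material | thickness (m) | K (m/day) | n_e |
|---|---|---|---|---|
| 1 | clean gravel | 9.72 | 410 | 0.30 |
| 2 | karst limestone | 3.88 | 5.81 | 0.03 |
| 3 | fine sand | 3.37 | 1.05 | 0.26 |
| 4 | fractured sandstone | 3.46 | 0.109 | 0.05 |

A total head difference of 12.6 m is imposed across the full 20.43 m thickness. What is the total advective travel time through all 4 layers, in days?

11.5

With flow normal to the layers, continuity requires the same specific discharge q through every layer.
Σ(b_i/K_i) = 9.72/410 + 3.88/5.81 + 3.37/1.05 + 3.46/0.109 = 35.64 d.
q = Δh / Σ(b_i/K_i) = 12.6 / 35.64 = 0.3535 m/day.
In each layer the seepage velocity is v_i = q/n_i, so the layer transit time is t_i = b_i·n_i / q:
  layer 1 (clean gravel): t_1 = 9.72 × 0.30 / 0.3535 = 8.249 d
  layer 2 (karst limestone): t_2 = 3.88 × 0.03 / 0.3535 = 0.3293 d
  layer 3 (fine sand): t_3 = 3.37 × 0.26 / 0.3535 = 2.479 d
  layer 4 (fractured sandstone): t_4 = 3.46 × 0.05 / 0.3535 = 0.4894 d
Total t = Σ t_i = 11.55 days.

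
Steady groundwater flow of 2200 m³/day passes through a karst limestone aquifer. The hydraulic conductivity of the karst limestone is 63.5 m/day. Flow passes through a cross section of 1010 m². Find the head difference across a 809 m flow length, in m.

27.8

From Q = K·A·i, i = Q / (K·A) = 2200 / (63.50 × 1010) = 0.03430.
Head loss Δh = i · L = 0.03430 × 809 = 27.75 m.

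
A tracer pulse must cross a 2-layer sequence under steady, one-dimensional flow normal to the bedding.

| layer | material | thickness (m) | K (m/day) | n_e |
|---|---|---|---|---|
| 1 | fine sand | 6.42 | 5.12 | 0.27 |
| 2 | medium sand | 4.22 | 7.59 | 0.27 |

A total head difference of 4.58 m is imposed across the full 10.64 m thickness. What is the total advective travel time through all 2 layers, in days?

With flow normal to the layers, continuity requires the same specific discharge q through every layer.
Σ(b_i/K_i) = 6.42/5.12 + 4.22/7.59 = 1.810 d.
q = Δh / Σ(b_i/K_i) = 4.58 / 1.810 = 2.531 m/day.
In each layer the seepage velocity is v_i = q/n_i, so the layer transit time is t_i = b_i·n_i / q:
  layer 1 (fine sand): t_1 = 6.42 × 0.27 / 2.531 = 0.6850 d
  layer 2 (medium sand): t_2 = 4.22 × 0.27 / 2.531 = 0.4503 d
Total t = Σ t_i = 1.135 days.

1.14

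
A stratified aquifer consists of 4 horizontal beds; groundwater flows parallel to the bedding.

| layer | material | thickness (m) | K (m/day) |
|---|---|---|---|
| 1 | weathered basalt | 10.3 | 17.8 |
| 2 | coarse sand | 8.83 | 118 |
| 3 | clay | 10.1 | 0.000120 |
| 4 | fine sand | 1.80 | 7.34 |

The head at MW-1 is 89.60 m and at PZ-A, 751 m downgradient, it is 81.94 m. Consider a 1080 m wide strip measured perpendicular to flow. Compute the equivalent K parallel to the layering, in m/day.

Flow is parallel to layering, so each bed carries its own Darcy discharge and the transmissivities add.
Σ(K_i·b_i) = 17.8×10.3 + 118×8.83 + 0.000120×10.1 + 7.34×1.80 = 1238 m²/day.
Total thickness b = 31.03 m, so K_eq = Σ(K_i·b_i)/b = 39.91 m/day.

39.9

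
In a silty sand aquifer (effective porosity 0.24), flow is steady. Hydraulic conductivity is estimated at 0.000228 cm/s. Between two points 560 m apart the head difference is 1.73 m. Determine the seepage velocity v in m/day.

0.00254

Convert K: 0.000228 cm/s × 864 = 0.1970 m/day.
Hydraulic gradient i = Δh / L = 1.73 / 560 = 0.003089.
Darcy flux q = K · i = 0.1970 × 0.003089 = 0.0006086 m/day.
Seepage velocity v = q / n_e = 0.0006086 / 0.24 = 0.002536 m/day.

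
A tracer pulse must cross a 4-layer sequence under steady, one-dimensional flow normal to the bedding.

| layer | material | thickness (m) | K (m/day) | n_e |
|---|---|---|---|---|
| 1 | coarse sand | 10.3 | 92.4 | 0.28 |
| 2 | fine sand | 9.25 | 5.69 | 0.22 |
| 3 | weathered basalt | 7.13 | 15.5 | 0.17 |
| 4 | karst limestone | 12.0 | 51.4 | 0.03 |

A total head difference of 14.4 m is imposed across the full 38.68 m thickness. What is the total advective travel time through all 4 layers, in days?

With flow normal to the layers, continuity requires the same specific discharge q through every layer.
Σ(b_i/K_i) = 10.3/92.4 + 9.25/5.69 + 7.13/15.5 + 12.0/51.4 = 2.431 d.
q = Δh / Σ(b_i/K_i) = 14.4 / 2.431 = 5.924 m/day.
In each layer the seepage velocity is v_i = q/n_i, so the layer transit time is t_i = b_i·n_i / q:
  layer 1 (coarse sand): t_1 = 10.3 × 0.28 / 5.924 = 0.4868 d
  layer 2 (fine sand): t_2 = 9.25 × 0.22 / 5.924 = 0.3435 d
  layer 3 (weathered basalt): t_3 = 7.13 × 0.17 / 5.924 = 0.2046 d
  layer 4 (karst limestone): t_4 = 12.0 × 0.03 / 5.924 = 0.06076 d
Total t = Σ t_i = 1.096 days.

1.10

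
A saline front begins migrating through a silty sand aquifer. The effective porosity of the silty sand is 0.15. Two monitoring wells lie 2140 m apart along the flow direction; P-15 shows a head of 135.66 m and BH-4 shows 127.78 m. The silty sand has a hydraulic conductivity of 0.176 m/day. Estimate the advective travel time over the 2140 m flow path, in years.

Hydraulic gradient i = (135.66 − 127.78) / 2140 = 7.88 / 2140 = 0.003682.
Darcy flux q = K · i = 0.1760 × 0.003682 = 0.0006481 m/day.
Seepage velocity v = q / n_e = 0.0006481 / 0.15 = 0.004320 m/day.
Travel time t = L / v = 2140 / 0.004320 = 4.953e+05 days = 1356 years.

1360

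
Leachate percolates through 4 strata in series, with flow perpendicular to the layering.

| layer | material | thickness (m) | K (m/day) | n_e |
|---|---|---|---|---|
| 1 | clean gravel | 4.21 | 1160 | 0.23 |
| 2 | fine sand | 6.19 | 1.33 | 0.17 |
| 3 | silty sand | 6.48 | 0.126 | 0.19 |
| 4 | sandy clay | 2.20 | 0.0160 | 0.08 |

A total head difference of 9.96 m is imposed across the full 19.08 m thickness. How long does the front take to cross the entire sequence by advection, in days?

With flow normal to the layers, continuity requires the same specific discharge q through every layer.
Σ(b_i/K_i) = 4.21/1160 + 6.19/1.33 + 6.48/0.126 + 2.20/0.0160 = 193.6 d.
q = Δh / Σ(b_i/K_i) = 9.96 / 193.6 = 0.05145 m/day.
In each layer the seepage velocity is v_i = q/n_i, so the layer transit time is t_i = b_i·n_i / q:
  layer 1 (clean gravel): t_1 = 4.21 × 0.23 / 0.05145 = 18.82 d
  layer 2 (fine sand): t_2 = 6.19 × 0.17 / 0.05145 = 20.45 d
  layer 3 (silty sand): t_3 = 6.48 × 0.19 / 0.05145 = 23.93 d
  layer 4 (sandy clay): t_4 = 2.20 × 0.08 / 0.05145 = 3.421 d
Total t = Σ t_i = 66.62 days.

66.6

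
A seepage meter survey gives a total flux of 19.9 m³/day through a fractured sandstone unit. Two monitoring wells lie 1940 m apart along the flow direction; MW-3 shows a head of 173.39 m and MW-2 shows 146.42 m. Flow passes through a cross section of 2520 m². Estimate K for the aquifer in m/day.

0.568

Hydraulic gradient i = (173.39 − 146.42) / 1940 = 26.97 / 1940 = 0.01390.
From Q = K·A·i, K = Q / (A·i) = 19.9 / (2520 × 0.01390) = 0.5680 m/day.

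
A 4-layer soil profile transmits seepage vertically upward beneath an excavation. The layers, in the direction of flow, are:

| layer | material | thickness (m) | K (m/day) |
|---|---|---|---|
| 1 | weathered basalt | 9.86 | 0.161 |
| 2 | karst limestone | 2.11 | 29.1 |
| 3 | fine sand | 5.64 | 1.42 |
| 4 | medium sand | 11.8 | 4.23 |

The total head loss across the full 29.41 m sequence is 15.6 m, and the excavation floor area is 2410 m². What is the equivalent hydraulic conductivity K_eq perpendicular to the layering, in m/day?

Flow is perpendicular to layering, so the layers act in series and the equivalent K is the thickness-weighted harmonic mean.
Total thickness L = 9.86 + 2.11 + 5.64 + 11.8 = 29.41 m.
Σ(b_i/K_i) = 9.86/0.161 + 2.11/29.1 + 5.64/1.42 + 11.8/4.23 = 68.08 d.
K_eq = L / Σ(b_i/K_i) = 29.41 / 68.08 = 0.4320 m/day.

0.432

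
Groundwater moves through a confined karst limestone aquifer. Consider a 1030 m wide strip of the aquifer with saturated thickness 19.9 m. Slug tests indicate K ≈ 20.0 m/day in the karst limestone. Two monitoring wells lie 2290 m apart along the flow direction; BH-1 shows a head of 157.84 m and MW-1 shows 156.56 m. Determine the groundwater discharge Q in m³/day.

229

Cross-sectional area A = 1030 × 19.9 = 20497 m².
Hydraulic gradient i = (157.84 − 156.56) / 2290 = 1.28 / 2290 = 0.0005590.
Darcy's law: Q = K · A · i = 20.00 × 20497 × 0.0005590 = 229.1 m³/day.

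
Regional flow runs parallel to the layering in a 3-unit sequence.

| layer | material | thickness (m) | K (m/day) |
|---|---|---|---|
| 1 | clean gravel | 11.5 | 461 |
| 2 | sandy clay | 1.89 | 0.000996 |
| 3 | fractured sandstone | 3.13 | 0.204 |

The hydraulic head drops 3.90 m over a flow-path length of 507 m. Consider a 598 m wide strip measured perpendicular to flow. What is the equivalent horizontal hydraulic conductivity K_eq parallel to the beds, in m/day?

Flow is parallel to layering, so each bed carries its own Darcy discharge and the transmissivities add.
Σ(K_i·b_i) = 461×11.5 + 0.000996×1.89 + 0.204×3.13 = 5302 m²/day.
Total thickness b = 16.52 m, so K_eq = Σ(K_i·b_i)/b = 321.0 m/day.

321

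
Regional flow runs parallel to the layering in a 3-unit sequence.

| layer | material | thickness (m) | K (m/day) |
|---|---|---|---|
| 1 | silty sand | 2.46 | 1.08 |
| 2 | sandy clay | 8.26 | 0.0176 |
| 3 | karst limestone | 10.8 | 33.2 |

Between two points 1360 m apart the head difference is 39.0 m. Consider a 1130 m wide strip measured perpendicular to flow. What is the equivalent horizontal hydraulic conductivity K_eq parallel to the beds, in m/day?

16.8

Flow is parallel to layering, so each bed carries its own Darcy discharge and the transmissivities add.
Σ(K_i·b_i) = 1.08×2.46 + 0.0176×8.26 + 33.2×10.8 = 361.4 m²/day.
Total thickness b = 21.52 m, so K_eq = Σ(K_i·b_i)/b = 16.79 m/day.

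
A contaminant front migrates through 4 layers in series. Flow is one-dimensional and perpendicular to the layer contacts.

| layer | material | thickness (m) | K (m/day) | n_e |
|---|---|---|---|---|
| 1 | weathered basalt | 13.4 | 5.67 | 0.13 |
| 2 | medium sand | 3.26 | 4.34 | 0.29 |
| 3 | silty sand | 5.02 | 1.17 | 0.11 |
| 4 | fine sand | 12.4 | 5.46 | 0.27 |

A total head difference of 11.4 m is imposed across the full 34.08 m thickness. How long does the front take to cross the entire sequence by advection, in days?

5.59

With flow normal to the layers, continuity requires the same specific discharge q through every layer.
Σ(b_i/K_i) = 13.4/5.67 + 3.26/4.34 + 5.02/1.17 + 12.4/5.46 = 9.676 d.
q = Δh / Σ(b_i/K_i) = 11.4 / 9.676 = 1.178 m/day.
In each layer the seepage velocity is v_i = q/n_i, so the layer transit time is t_i = b_i·n_i / q:
  layer 1 (weathered basalt): t_1 = 13.4 × 0.13 / 1.178 = 1.479 d
  layer 2 (medium sand): t_2 = 3.26 × 0.29 / 1.178 = 0.8024 d
  layer 3 (silty sand): t_3 = 5.02 × 0.11 / 1.178 = 0.4687 d
  layer 4 (fine sand): t_4 = 12.4 × 0.27 / 1.178 = 2.842 d
Total t = Σ t_i = 5.591 days.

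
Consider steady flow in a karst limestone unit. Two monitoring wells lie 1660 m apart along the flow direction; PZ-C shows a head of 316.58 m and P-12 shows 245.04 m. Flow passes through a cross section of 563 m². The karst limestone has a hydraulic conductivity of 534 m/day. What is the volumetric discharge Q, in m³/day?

Hydraulic gradient i = (316.58 − 245.04) / 1660 = 71.54 / 1660 = 0.04310.
Darcy's law: Q = K · A · i = 534.0 × 563.0 × 0.04310 = 12957 m³/day.

13000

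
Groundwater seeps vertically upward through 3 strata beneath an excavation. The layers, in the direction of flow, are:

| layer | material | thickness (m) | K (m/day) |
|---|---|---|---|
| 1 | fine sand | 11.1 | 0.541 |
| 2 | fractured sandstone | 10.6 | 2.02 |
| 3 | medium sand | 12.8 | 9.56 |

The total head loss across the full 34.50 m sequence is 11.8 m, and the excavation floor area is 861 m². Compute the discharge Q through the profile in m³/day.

375

Flow is perpendicular to layering, so the layers act in series and the equivalent K is the thickness-weighted harmonic mean.
Total thickness L = 11.1 + 10.6 + 12.8 = 34.50 m.
Σ(b_i/K_i) = 11.1/0.541 + 10.6/2.02 + 12.8/9.56 = 27.10 d.
K_eq = L / Σ(b_i/K_i) = 34.50 / 27.10 = 1.273 m/day.
Q = K_eq · A · (Δh/L) = 1.273 × 861 × (11.8/34.50) = 374.8 m³/day.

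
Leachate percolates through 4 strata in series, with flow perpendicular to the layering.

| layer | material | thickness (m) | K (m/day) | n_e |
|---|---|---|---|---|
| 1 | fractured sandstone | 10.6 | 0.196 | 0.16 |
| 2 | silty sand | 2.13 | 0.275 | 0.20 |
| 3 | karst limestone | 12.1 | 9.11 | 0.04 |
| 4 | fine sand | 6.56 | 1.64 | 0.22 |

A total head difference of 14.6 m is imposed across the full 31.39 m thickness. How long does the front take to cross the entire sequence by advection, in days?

With flow normal to the layers, continuity requires the same specific discharge q through every layer.
Σ(b_i/K_i) = 10.6/0.196 + 2.13/0.275 + 12.1/9.11 + 6.56/1.64 = 67.16 d.
q = Δh / Σ(b_i/K_i) = 14.6 / 67.16 = 0.2174 m/day.
In each layer the seepage velocity is v_i = q/n_i, so the layer transit time is t_i = b_i·n_i / q:
  layer 1 (fractured sandstone): t_1 = 10.6 × 0.16 / 0.2174 = 7.801 d
  layer 2 (silty sand): t_2 = 2.13 × 0.20 / 0.2174 = 1.959 d
  layer 3 (karst limestone): t_3 = 12.1 × 0.04 / 0.2174 = 2.226 d
  layer 4 (fine sand): t_4 = 6.56 × 0.22 / 0.2174 = 6.638 d
Total t = Σ t_i = 18.63 days.

18.6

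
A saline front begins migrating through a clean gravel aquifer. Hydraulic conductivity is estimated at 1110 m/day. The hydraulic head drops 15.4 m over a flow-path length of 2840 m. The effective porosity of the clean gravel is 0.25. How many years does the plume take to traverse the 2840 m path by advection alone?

0.323

Hydraulic gradient i = Δh / L = 15.4 / 2840 = 0.005423.
Darcy flux q = K · i = 1110 × 0.005423 = 6.019 m/day.
Seepage velocity v = q / n_e = 6.019 / 0.25 = 24.08 m/day.
Travel time t = L / v = 2840 / 24.08 = 118.0 days = 0.3230 years.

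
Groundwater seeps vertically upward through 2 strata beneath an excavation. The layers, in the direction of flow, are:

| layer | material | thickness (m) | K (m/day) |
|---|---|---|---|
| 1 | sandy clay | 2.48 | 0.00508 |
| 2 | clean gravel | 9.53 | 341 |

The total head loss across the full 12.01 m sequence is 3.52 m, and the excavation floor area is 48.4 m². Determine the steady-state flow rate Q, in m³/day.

0.349

Flow is perpendicular to layering, so the layers act in series and the equivalent K is the thickness-weighted harmonic mean.
Total thickness L = 2.48 + 9.53 = 12.01 m.
Σ(b_i/K_i) = 2.48/0.00508 + 9.53/341 = 488.2 d.
K_eq = L / Σ(b_i/K_i) = 12.01 / 488.2 = 0.02460 m/day.
Q = K_eq · A · (Δh/L) = 0.02460 × 48.4 × (3.52/12.01) = 0.3490 m³/day.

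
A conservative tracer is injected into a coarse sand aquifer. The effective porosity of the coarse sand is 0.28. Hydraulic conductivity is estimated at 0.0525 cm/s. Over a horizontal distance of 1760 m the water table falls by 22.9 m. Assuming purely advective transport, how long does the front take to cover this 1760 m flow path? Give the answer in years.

Convert K: 0.0525 cm/s × 864 = 45.36 m/day.
Hydraulic gradient i = Δh / L = 22.9 / 1760 = 0.01301.
Darcy flux q = K · i = 45.36 × 0.01301 = 0.5902 m/day.
Seepage velocity v = q / n_e = 0.5902 / 0.28 = 2.108 m/day.
Travel time t = L / v = 1760 / 2.108 = 835.0 days = 2.286 years.

2.29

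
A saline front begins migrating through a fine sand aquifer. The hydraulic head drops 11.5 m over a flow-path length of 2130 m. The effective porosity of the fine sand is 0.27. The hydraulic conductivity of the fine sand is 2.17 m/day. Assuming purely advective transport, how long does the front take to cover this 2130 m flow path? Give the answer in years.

134

Hydraulic gradient i = Δh / L = 11.5 / 2130 = 0.005399.
Darcy flux q = K · i = 2.170 × 0.005399 = 0.01172 m/day.
Seepage velocity v = q / n_e = 0.01172 / 0.27 = 0.04339 m/day.
Travel time t = L / v = 2130 / 0.04339 = 49087 days = 134.4 years.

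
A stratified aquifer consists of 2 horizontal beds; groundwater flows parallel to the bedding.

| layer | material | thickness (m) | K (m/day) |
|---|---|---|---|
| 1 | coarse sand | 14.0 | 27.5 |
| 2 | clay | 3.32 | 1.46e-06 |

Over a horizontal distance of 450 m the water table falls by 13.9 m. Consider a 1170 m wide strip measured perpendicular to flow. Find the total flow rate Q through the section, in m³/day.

13900

Flow is parallel to layering, so each bed carries its own Darcy discharge and the transmissivities add.
Σ(K_i·b_i) = 27.5×14.0 + 1.46e-06×3.32 = 385.0 m²/day.
Hydraulic gradient i = Δh / L = 13.9 / 450 = 0.03089.
Q = Σ(K_i·b_i) · W · i = 385.0 × 1170 × 0.03089 = 13914 m³/day.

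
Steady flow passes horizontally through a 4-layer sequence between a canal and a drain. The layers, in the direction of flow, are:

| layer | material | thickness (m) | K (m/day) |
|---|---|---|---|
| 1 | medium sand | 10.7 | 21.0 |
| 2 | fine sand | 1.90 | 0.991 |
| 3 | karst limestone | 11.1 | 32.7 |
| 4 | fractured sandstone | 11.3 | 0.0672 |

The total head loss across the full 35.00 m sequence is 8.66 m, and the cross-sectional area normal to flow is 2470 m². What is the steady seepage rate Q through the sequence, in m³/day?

Flow is perpendicular to layering, so the layers act in series and the equivalent K is the thickness-weighted harmonic mean.
Total thickness L = 10.7 + 1.90 + 11.1 + 11.3 = 35.00 m.
Σ(b_i/K_i) = 10.7/21.0 + 1.90/0.991 + 11.1/32.7 + 11.3/0.0672 = 170.9 d.
K_eq = L / Σ(b_i/K_i) = 35.00 / 170.9 = 0.2048 m/day.
Q = K_eq · A · (Δh/L) = 0.2048 × 2470 × (8.66/35.00) = 125.1 m³/day.

125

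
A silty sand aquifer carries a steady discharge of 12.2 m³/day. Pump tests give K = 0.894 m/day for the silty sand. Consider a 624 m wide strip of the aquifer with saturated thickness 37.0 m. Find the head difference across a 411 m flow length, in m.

Cross-sectional area A = 624 × 37.0 = 23088 m².
From Q = K·A·i, i = Q / (K·A) = 12.2 / (0.8940 × 23088) = 0.0005911.
Head loss Δh = i · L = 0.0005911 × 411 = 0.2429 m.

0.243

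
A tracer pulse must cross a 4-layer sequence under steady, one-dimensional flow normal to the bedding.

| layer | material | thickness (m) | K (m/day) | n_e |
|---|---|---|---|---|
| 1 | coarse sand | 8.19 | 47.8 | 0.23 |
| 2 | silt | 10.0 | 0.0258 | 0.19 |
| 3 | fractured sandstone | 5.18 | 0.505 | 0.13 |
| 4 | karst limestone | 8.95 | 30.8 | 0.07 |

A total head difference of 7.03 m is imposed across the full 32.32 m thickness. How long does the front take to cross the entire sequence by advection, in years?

0.789

With flow normal to the layers, continuity requires the same specific discharge q through every layer.
Σ(b_i/K_i) = 8.19/47.8 + 10.0/0.0258 + 5.18/0.505 + 8.95/30.8 = 398.3 d.
q = Δh / Σ(b_i/K_i) = 7.03 / 398.3 = 0.01765 m/day.
In each layer the seepage velocity is v_i = q/n_i, so the layer transit time is t_i = b_i·n_i / q:
  layer 1 (coarse sand): t_1 = 8.19 × 0.23 / 0.01765 = 106.7 d
  layer 2 (silt): t_2 = 10.0 × 0.19 / 0.01765 = 107.7 d
  layer 3 (fractured sandstone): t_3 = 5.18 × 0.13 / 0.01765 = 38.15 d
  layer 4 (karst limestone): t_4 = 8.95 × 0.07 / 0.01765 = 35.50 d
Total t = Σ t_i = 288.0 days = 0.7886 years.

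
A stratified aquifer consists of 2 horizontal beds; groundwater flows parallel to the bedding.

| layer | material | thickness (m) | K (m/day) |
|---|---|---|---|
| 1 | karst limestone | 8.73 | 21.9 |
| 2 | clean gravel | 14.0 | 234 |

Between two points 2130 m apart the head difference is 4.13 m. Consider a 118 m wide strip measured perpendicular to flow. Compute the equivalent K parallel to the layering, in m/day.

153

Flow is parallel to layering, so each bed carries its own Darcy discharge and the transmissivities add.
Σ(K_i·b_i) = 21.9×8.73 + 234×14.0 = 3467 m²/day.
Total thickness b = 22.73 m, so K_eq = Σ(K_i·b_i)/b = 152.5 m/day.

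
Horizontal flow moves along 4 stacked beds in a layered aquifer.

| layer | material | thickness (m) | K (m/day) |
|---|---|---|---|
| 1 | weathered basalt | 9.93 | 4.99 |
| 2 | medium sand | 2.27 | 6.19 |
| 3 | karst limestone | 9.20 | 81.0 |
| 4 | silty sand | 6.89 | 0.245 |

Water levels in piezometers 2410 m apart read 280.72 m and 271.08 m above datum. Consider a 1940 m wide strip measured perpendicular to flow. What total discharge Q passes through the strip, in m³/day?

6290

Flow is parallel to layering, so each bed carries its own Darcy discharge and the transmissivities add.
Σ(K_i·b_i) = 4.99×9.93 + 6.19×2.27 + 81.0×9.20 + 0.245×6.89 = 810.5 m²/day.
Hydraulic gradient i = (280.72 − 271.08) / 2410 = 9.64 / 2410 = 0.004000.
Q = Σ(K_i·b_i) · W · i = 810.5 × 1940 × 0.004000 = 6289 m³/day.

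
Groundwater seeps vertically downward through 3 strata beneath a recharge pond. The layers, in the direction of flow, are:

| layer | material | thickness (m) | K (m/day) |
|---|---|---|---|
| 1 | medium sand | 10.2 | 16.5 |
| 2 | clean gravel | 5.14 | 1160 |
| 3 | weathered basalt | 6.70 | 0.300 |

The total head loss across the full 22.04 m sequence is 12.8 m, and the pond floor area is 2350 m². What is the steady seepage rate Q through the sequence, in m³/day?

1310

Flow is perpendicular to layering, so the layers act in series and the equivalent K is the thickness-weighted harmonic mean.
Total thickness L = 10.2 + 5.14 + 6.70 = 22.04 m.
Σ(b_i/K_i) = 10.2/16.5 + 5.14/1160 + 6.70/0.300 = 22.96 d.
K_eq = L / Σ(b_i/K_i) = 22.04 / 22.96 = 0.9601 m/day.
Q = K_eq · A · (Δh/L) = 0.9601 × 2350 × (12.8/22.04) = 1310 m³/day.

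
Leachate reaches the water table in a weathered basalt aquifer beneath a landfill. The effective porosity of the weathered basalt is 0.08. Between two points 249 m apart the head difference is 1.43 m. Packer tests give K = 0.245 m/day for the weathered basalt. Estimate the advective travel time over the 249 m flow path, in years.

38.8

Hydraulic gradient i = Δh / L = 1.43 / 249 = 0.005743.
Darcy flux q = K · i = 0.2450 × 0.005743 = 0.001407 m/day.
Seepage velocity v = q / n_e = 0.001407 / 0.08 = 0.01759 m/day.
Travel time t = L / v = 249 / 0.01759 = 14157 days = 38.76 years.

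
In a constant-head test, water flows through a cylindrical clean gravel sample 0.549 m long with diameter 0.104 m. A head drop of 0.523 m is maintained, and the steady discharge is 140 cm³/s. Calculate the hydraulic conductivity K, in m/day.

Cross-sectional area A = π·(d/2)² = π × (0.104/2)² = 0.008495 m².
Convert discharge: 140 cm³/s = 0.0001400 m³/s.
Darcy's law rearranged: K = Q·L / (A·Δh) = 0.0001400 × 0.549 / (0.008495 × 0.523) = 0.01730 m/s = 1495 m/day.

1490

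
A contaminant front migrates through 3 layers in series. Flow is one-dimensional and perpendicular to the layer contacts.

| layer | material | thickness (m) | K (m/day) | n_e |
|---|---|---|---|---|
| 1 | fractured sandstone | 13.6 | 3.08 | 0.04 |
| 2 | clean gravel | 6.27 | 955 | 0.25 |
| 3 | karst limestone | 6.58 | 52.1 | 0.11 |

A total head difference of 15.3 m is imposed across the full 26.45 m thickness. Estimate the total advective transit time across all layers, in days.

With flow normal to the layers, continuity requires the same specific discharge q through every layer.
Σ(b_i/K_i) = 13.6/3.08 + 6.27/955 + 6.58/52.1 = 4.548 d.
q = Δh / Σ(b_i/K_i) = 15.3 / 4.548 = 3.364 m/day.
In each layer the seepage velocity is v_i = q/n_i, so the layer transit time is t_i = b_i·n_i / q:
  layer 1 (fractured sandstone): t_1 = 13.6 × 0.04 / 3.364 = 0.1617 d
  layer 2 (clean gravel): t_2 = 6.27 × 0.25 / 3.364 = 0.4660 d
  layer 3 (karst limestone): t_3 = 6.58 × 0.11 / 3.364 = 0.2152 d
Total t = Σ t_i = 0.8429 days.

0.843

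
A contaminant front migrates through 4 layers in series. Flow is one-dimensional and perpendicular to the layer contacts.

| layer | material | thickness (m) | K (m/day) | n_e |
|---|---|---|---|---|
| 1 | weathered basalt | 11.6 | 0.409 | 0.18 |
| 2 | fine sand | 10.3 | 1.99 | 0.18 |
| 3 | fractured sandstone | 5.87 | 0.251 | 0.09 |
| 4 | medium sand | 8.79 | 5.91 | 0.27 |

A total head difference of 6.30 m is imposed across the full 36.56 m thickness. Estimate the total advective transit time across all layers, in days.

With flow normal to the layers, continuity requires the same specific discharge q through every layer.
Σ(b_i/K_i) = 11.6/0.409 + 10.3/1.99 + 5.87/0.251 + 8.79/5.91 = 58.41 d.
q = Δh / Σ(b_i/K_i) = 6.30 / 58.41 = 0.1079 m/day.
In each layer the seepage velocity is v_i = q/n_i, so the layer transit time is t_i = b_i·n_i / q:
  layer 1 (weathered basalt): t_1 = 11.6 × 0.18 / 0.1079 = 19.36 d
  layer 2 (fine sand): t_2 = 10.3 × 0.18 / 0.1079 = 17.19 d
  layer 3 (fractured sandstone): t_3 = 5.87 × 0.09 / 0.1079 = 4.898 d
  layer 4 (medium sand): t_4 = 8.79 × 0.27 / 0.1079 = 22.00 d
Total t = Σ t_i = 63.45 days.

63.5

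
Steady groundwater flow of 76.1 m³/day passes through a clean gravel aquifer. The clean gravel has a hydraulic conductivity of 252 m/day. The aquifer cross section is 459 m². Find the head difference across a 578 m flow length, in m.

0.380

From Q = K·A·i, i = Q / (K·A) = 76.1 / (252.0 × 459.0) = 0.0006579.
Head loss Δh = i · L = 0.0006579 × 578 = 0.3803 m.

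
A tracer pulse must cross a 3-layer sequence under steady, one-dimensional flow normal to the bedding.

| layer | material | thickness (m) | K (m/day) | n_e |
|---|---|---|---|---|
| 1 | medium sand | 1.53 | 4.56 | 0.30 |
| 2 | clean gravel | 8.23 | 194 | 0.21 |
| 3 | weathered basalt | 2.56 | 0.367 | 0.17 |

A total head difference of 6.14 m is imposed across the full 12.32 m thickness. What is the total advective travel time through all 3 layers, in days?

With flow normal to the layers, continuity requires the same specific discharge q through every layer.
Σ(b_i/K_i) = 1.53/4.56 + 8.23/194 + 2.56/0.367 = 7.353 d.
q = Δh / Σ(b_i/K_i) = 6.14 / 7.353 = 0.8350 m/day.
In each layer the seepage velocity is v_i = q/n_i, so the layer transit time is t_i = b_i·n_i / q:
  layer 1 (medium sand): t_1 = 1.53 × 0.30 / 0.8350 = 0.5497 d
  layer 2 (clean gravel): t_2 = 8.23 × 0.21 / 0.8350 = 2.070 d
  layer 3 (weathered basalt): t_3 = 2.56 × 0.17 / 0.8350 = 0.5212 d
Total t = Σ t_i = 3.141 days.

3.14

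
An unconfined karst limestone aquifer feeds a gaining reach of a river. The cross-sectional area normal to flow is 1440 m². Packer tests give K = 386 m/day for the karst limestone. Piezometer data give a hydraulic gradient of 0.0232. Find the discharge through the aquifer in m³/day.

12900

Hydraulic gradient i = 0.0232.
Darcy's law: Q = K · A · i = 386.0 × 1440 × 0.02320 = 12895 m³/day.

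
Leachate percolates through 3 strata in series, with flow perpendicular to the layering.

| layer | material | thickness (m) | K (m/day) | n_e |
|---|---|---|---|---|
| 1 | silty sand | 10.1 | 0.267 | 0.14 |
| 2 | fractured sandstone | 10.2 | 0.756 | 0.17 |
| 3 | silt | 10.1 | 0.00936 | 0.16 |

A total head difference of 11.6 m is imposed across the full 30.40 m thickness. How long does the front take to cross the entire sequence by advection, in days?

464

With flow normal to the layers, continuity requires the same specific discharge q through every layer.
Σ(b_i/K_i) = 10.1/0.267 + 10.2/0.756 + 10.1/0.00936 = 1130 d.
q = Δh / Σ(b_i/K_i) = 11.6 / 1130 = 0.01026 m/day.
In each layer the seepage velocity is v_i = q/n_i, so the layer transit time is t_i = b_i·n_i / q:
  layer 1 (silty sand): t_1 = 10.1 × 0.14 / 0.01026 = 137.8 d
  layer 2 (fractured sandstone): t_2 = 10.2 × 0.17 / 0.01026 = 169.0 d
  layer 3 (silt): t_3 = 10.1 × 0.16 / 0.01026 = 157.5 d
Total t = Σ t_i = 464.2 days.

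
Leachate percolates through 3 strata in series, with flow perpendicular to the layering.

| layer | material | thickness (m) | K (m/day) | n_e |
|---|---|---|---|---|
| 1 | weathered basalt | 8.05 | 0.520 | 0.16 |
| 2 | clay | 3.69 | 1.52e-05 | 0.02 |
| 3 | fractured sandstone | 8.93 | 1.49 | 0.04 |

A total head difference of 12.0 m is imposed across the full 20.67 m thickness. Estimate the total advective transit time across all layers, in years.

95.2

With flow normal to the layers, continuity requires the same specific discharge q through every layer.
Σ(b_i/K_i) = 8.05/0.520 + 3.69/1.52e-05 + 8.93/1.49 = 2.428e+05 d.
q = Δh / Σ(b_i/K_i) = 12.0 / 2.428e+05 = 4.943e-05 m/day.
In each layer the seepage velocity is v_i = q/n_i, so the layer transit time is t_i = b_i·n_i / q:
  layer 1 (weathered basalt): t_1 = 8.05 × 0.16 / 4.943e-05 = 26059 d
  layer 2 (clay): t_2 = 3.69 × 0.02 / 4.943e-05 = 1493 d
  layer 3 (fractured sandstone): t_3 = 8.93 × 0.04 / 4.943e-05 = 7227 d
Total t = Σ t_i = 34779 days = 95.22 years.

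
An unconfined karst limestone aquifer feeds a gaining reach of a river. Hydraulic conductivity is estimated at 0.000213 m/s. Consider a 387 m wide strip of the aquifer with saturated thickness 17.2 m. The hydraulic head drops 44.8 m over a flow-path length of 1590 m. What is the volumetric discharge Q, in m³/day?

Convert K: 0.000213 m/s × 86400 = 18.40 m/day.
Cross-sectional area A = 387 × 17.2 = 6656 m².
Hydraulic gradient i = Δh / L = 44.8 / 1590 = 0.02818.
Darcy's law: Q = K · A · i = 18.40 × 6656 × 0.02818 = 3452 m³/day.

3450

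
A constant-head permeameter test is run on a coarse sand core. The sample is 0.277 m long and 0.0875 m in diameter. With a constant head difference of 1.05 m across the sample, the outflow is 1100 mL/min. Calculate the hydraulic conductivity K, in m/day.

Cross-sectional area A = π·(d/2)² = π × (0.0875/2)² = 0.006013 m².
Convert discharge: 1100 mL/min = 1.833e-05 m³/s.
Darcy's law rearranged: K = Q·L / (A·Δh) = 1.833e-05 × 0.277 / (0.006013 × 1.05) = 0.0008043 m/s = 69.49 m/day.

69.5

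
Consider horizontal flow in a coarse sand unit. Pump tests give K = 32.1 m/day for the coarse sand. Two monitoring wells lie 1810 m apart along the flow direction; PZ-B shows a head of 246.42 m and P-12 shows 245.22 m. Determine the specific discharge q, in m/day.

Hydraulic gradient i = (246.42 − 245.22) / 1810 = 1.2 / 1810 = 0.0006630.
Specific discharge q = K · i = 32.10 × 0.0006630 = 0.02128 m/day.

0.0213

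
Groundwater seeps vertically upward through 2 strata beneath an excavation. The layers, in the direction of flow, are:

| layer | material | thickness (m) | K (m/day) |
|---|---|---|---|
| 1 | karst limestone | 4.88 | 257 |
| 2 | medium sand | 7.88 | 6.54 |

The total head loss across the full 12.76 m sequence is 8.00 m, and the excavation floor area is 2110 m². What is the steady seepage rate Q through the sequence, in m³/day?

Flow is perpendicular to layering, so the layers act in series and the equivalent K is the thickness-weighted harmonic mean.
Total thickness L = 4.88 + 7.88 = 12.76 m.
Σ(b_i/K_i) = 4.88/257 + 7.88/6.54 = 1.224 d.
K_eq = L / Σ(b_i/K_i) = 12.76 / 1.224 = 10.43 m/day.
Q = K_eq · A · (Δh/L) = 10.43 × 2110 × (8.00/12.76) = 13792 m³/day.

13800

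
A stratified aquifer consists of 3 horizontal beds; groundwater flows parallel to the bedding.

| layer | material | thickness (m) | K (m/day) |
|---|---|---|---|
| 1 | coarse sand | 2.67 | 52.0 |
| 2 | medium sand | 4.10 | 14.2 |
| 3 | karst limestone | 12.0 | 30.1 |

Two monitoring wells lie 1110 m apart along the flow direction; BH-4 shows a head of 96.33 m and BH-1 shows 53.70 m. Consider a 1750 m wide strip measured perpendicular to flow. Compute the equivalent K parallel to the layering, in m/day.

Flow is parallel to layering, so each bed carries its own Darcy discharge and the transmissivities add.
Σ(K_i·b_i) = 52.0×2.67 + 14.2×4.10 + 30.1×12.0 = 558.3 m²/day.
Total thickness b = 18.77 m, so K_eq = Σ(K_i·b_i)/b = 29.74 m/day.

29.7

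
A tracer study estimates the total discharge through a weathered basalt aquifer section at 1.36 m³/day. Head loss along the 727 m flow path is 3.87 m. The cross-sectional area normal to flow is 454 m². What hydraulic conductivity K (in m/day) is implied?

0.563

Hydraulic gradient i = Δh / L = 3.87 / 727 = 0.005323.
From Q = K·A·i, K = Q / (A·i) = 1.36 / (454.0 × 0.005323) = 0.5627 m/day.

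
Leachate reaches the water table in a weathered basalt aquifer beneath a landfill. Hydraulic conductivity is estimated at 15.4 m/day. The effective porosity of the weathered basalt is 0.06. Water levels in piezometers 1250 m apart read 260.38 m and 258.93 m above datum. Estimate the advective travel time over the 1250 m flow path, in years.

11.5

Hydraulic gradient i = (260.38 − 258.93) / 1250 = 1.45 / 1250 = 0.001160.
Darcy flux q = K · i = 15.40 × 0.001160 = 0.01786 m/day.
Seepage velocity v = q / n_e = 0.01786 / 0.06 = 0.2977 m/day.
Travel time t = L / v = 1250 / 0.2977 = 4198 days = 11.49 years.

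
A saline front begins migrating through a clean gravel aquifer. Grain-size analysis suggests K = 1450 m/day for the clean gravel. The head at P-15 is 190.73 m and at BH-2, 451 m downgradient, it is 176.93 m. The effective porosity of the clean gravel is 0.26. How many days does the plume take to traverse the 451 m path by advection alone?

Hydraulic gradient i = (190.73 − 176.93) / 451 = 13.8 / 451 = 0.03060.
Darcy flux q = K · i = 1450 × 0.03060 = 44.37 m/day.
Seepage velocity v = q / n_e = 44.37 / 0.26 = 170.6 m/day.
Travel time t = L / v = 451 / 170.6 = 2.643 days.

2.64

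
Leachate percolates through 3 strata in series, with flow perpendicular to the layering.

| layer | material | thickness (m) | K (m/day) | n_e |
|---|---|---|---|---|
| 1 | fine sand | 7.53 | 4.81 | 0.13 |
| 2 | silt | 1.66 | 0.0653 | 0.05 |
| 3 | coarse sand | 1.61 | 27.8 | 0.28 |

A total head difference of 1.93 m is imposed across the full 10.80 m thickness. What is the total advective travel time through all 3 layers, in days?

21.2

With flow normal to the layers, continuity requires the same specific discharge q through every layer.
Σ(b_i/K_i) = 7.53/4.81 + 1.66/0.0653 + 1.61/27.8 = 27.04 d.
q = Δh / Σ(b_i/K_i) = 1.93 / 27.04 = 0.07136 m/day.
In each layer the seepage velocity is v_i = q/n_i, so the layer transit time is t_i = b_i·n_i / q:
  layer 1 (fine sand): t_1 = 7.53 × 0.13 / 0.07136 = 13.72 d
  layer 2 (silt): t_2 = 1.66 × 0.05 / 0.07136 = 1.163 d
  layer 3 (coarse sand): t_3 = 1.61 × 0.28 / 0.07136 = 6.317 d
Total t = Σ t_i = 21.20 days.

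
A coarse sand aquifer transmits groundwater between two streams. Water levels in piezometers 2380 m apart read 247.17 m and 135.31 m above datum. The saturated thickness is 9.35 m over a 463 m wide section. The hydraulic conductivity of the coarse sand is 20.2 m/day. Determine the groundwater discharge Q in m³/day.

Cross-sectional area A = 463 × 9.35 = 4329 m².
Hydraulic gradient i = (247.17 − 135.31) / 2380 = 111.86 / 2380 = 0.04700.
Darcy's law: Q = K · A · i = 20.20 × 4329 × 0.04700 = 4110 m³/day.

4110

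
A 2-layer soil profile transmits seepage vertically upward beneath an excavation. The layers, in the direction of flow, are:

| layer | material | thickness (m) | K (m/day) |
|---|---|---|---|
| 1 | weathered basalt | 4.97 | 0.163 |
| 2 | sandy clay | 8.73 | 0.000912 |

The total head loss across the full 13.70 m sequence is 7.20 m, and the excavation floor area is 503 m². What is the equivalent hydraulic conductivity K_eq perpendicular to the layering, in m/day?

Flow is perpendicular to layering, so the layers act in series and the equivalent K is the thickness-weighted harmonic mean.
Total thickness L = 4.97 + 8.73 = 13.70 m.
Σ(b_i/K_i) = 4.97/0.163 + 8.73/0.000912 = 9603 d.
K_eq = L / Σ(b_i/K_i) = 13.70 / 9603 = 0.001427 m/day.

0.00143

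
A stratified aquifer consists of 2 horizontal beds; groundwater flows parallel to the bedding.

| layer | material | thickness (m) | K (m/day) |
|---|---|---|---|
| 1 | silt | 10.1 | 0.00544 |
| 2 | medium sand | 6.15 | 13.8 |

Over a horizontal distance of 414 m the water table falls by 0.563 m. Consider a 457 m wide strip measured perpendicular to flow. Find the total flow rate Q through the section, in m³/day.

Flow is parallel to layering, so each bed carries its own Darcy discharge and the transmissivities add.
Σ(K_i·b_i) = 0.00544×10.1 + 13.8×6.15 = 84.92 m²/day.
Hydraulic gradient i = Δh / L = 0.563 / 414 = 0.001360.
Q = Σ(K_i·b_i) · W · i = 84.92 × 457 × 0.001360 = 52.78 m³/day.

52.8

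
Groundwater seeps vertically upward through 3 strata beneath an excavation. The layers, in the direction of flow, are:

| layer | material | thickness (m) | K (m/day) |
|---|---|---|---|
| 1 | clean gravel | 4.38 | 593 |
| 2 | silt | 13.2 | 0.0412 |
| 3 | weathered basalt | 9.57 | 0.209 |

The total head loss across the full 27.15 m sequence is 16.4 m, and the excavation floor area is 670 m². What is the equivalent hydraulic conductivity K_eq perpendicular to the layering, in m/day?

Flow is perpendicular to layering, so the layers act in series and the equivalent K is the thickness-weighted harmonic mean.
Total thickness L = 4.38 + 13.2 + 9.57 = 27.15 m.
Σ(b_i/K_i) = 4.38/593 + 13.2/0.0412 + 9.57/0.209 = 366.2 d.
K_eq = L / Σ(b_i/K_i) = 27.15 / 366.2 = 0.07414 m/day.

0.0741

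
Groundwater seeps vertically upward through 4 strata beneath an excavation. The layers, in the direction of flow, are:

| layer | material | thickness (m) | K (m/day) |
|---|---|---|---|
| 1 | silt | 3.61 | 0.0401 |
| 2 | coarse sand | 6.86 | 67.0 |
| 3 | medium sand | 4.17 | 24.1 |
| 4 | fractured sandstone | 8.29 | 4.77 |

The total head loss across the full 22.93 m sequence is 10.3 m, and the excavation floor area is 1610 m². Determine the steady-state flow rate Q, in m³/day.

Flow is perpendicular to layering, so the layers act in series and the equivalent K is the thickness-weighted harmonic mean.
Total thickness L = 3.61 + 6.86 + 4.17 + 8.29 = 22.93 m.
Σ(b_i/K_i) = 3.61/0.0401 + 6.86/67.0 + 4.17/24.1 + 8.29/4.77 = 92.04 d.
K_eq = L / Σ(b_i/K_i) = 22.93 / 92.04 = 0.2491 m/day.
Q = K_eq · A · (Δh/L) = 0.2491 × 1610 × (10.3/22.93) = 180.2 m³/day.

180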